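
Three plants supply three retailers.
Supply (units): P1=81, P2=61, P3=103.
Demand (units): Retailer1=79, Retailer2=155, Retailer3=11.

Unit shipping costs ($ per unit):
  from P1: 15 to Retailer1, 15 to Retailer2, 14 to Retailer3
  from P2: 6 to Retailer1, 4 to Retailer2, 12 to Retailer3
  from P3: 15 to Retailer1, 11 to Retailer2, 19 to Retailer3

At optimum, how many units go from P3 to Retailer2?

103

Solving gives:
  P1 to Retailer1: 70 × $15 = $1050
  P1 to Retailer3: 11 × $14 = $154
  P2 to Retailer1: 9 × $6 = $54
  P2 to Retailer2: 52 × $4 = $208
  P3 to Retailer2: 103 × $11 = $1133
Total cost = $2599.
So P3→Retailer2 carries 103 units.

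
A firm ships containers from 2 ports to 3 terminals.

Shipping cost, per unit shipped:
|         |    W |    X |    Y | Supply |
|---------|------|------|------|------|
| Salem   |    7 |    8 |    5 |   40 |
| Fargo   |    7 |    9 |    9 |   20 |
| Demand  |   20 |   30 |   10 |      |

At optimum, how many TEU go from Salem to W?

Optimal shipments:
  Salem->X: 30 TEU
  Salem->Y: 10 TEU
  Fargo->W: 20 TEU
Total cost = 430.
The route Salem→W is not used.

0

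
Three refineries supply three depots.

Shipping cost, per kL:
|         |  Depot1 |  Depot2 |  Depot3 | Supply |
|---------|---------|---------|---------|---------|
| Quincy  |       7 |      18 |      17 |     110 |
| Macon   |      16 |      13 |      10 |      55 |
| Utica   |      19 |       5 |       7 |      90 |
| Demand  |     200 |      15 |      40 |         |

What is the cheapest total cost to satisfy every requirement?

An optimal shipping plan:
  Quincy–Depot1: 110 kL
  Macon–Depot1: 55 kL
  Utica–Depot1: 35 kL
  Utica–Depot2: 15 kL
  Utica–Depot3: 40 kL
Total cost = 2670.
(Supply check: Quincy ships 110; Macon ships 55; Utica ships 90.)

2670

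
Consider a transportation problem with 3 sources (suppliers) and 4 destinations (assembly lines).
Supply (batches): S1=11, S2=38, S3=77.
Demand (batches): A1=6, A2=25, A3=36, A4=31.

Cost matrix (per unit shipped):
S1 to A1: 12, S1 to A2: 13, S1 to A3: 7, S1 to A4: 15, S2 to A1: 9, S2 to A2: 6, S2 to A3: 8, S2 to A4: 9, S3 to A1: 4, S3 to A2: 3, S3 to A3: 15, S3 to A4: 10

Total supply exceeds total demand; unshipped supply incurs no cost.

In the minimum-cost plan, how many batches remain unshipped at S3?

An optimal plan:
  S1->A3: 11 × 7 = 77
  S2->A3: 25 × 8 = 200
  S2->A4: 13 × 9 = 117
  S3->A1: 6 × 4 = 24
  S3->A2: 25 × 3 = 75
  S3->A4: 18 × 10 = 180
Total cost = 673.
S3 ships 49 of its 77, leaving 28.

28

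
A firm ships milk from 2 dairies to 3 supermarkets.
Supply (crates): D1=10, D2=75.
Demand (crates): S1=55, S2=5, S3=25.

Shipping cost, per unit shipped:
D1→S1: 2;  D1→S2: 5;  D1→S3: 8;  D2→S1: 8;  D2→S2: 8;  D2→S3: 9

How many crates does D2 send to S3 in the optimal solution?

25

Optimal shipments:
  D1->S1: 10 × 2 = 20
  D2->S1: 45 × 8 = 360
  D2->S2: 5 × 8 = 40
  D2->S3: 25 × 9 = 225
Total cost = 645.
So D2→S3 carries 25 crates.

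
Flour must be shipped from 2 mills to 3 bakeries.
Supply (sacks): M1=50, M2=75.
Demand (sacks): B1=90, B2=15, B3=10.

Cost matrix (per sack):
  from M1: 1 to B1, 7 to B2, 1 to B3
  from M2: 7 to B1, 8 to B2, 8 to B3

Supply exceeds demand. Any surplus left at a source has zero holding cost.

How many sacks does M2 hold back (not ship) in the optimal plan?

10

An optimal plan:
  M1 to B1: 40 × 1 = 40
  M1 to B3: 10 × 1 = 10
  M2 to B1: 50 × 7 = 350
  M2 to B2: 15 × 8 = 120
Total cost = 520.
M2 ships 65 of its 75, leaving 10.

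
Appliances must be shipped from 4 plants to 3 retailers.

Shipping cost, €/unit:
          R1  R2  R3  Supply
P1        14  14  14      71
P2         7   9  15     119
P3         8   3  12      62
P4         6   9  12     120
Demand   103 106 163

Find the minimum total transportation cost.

3373

A cheapest plan:
  P1->R3: 71 × €14 = €994
  P2->R1: 75 × €7 = €525
  P2->R2: 44 × €9 = €396
  P3->R2: 62 × €3 = €186
  P4->R1: 28 × €6 = €168
  P4->R3: 92 × €12 = €1104
Total = 994 + 525 + 396 + 186 + 168 + 1104 = €3373.
(Supply check: P1 ships 71; P2 ships 119; P3 ships 62; P4 ships 120.)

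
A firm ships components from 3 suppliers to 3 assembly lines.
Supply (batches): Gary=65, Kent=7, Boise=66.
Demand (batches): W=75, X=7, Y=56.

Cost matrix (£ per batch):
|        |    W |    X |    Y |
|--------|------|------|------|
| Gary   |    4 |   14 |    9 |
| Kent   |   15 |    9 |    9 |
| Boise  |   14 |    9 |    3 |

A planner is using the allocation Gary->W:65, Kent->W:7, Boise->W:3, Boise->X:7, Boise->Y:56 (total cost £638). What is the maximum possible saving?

Current plan cost = 65·4 + 7·15 + 3·14 + 7·9 + 56·3 = £638.
Optimal plan:
  Gary to W: 65 × £4 = £260
  Kent to X: 7 × £9 = £63
  Boise to W: 10 × £14 = £140
  Boise to Y: 56 × £3 = £168
Optimal cost = £631.
Saving = 638 − 631 = £7.

7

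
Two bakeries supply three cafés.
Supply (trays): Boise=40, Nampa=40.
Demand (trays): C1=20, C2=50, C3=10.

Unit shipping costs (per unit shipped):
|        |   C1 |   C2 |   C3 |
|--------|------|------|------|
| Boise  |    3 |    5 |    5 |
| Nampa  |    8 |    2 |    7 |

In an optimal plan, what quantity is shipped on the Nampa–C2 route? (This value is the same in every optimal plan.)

40

The minimum-cost plan:
  Boise->C1: 20 × 3 = 60
  Boise->C2: 10 × 5 = 50
  Boise->C3: 10 × 5 = 50
  Nampa->C2: 40 × 2 = 80
Total cost = 240.
So Nampa→C2 carries 40 trays.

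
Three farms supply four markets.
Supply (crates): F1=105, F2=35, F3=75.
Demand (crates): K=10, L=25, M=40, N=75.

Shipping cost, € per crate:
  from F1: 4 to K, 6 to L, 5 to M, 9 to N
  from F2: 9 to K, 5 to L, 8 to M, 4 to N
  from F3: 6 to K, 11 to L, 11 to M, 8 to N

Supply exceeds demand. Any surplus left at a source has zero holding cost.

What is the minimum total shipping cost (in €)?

An optimal shipping plan:
  F1–K: 10 × €4 = €40
  F1–L: 25 × €6 = €150
  F1–M: 40 × €5 = €200
  F2–N: 35 × €4 = €140
  F3–N: 40 × €8 = €320
Total = 40 + 150 + 200 + 140 + 320 = €850.
(Supply check: F1 ships 75; F2 ships 35; F3 ships 40.)

850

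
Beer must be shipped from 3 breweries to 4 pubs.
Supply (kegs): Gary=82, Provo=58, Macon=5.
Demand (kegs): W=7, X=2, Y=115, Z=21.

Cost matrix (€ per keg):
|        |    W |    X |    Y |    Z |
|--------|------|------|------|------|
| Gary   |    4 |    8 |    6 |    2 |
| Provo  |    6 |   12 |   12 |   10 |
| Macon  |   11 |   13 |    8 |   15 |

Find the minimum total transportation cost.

A cheapest plan:
  Gary–Y: 61 × €6 = €366
  Gary–Z: 21 × €2 = €42
  Provo–W: 7 × €6 = €42
  Provo–X: 2 × €12 = €24
  Provo–Y: 49 × €12 = €588
  Macon–Y: 5 × €8 = €40
Total = 366 + 42 + 42 + 24 + 588 + 40 = €1102.
(Supply check: Gary ships 82; Provo ships 58; Macon ships 5.)

1102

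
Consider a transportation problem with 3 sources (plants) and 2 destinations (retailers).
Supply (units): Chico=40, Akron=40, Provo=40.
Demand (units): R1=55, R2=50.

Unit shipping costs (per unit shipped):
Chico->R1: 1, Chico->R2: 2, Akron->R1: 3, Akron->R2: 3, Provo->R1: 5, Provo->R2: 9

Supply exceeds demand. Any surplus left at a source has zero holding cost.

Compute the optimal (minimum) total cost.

An optimal shipping plan:
  Chico–R1: 30 × 1 = 30
  Chico–R2: 10 × 2 = 20
  Akron–R2: 40 × 3 = 120
  Provo–R1: 25 × 5 = 125
Total = 30 + 20 + 120 + 125 = 295.
(Supply check: Chico ships 40; Akron ships 40; Provo ships 25.)

295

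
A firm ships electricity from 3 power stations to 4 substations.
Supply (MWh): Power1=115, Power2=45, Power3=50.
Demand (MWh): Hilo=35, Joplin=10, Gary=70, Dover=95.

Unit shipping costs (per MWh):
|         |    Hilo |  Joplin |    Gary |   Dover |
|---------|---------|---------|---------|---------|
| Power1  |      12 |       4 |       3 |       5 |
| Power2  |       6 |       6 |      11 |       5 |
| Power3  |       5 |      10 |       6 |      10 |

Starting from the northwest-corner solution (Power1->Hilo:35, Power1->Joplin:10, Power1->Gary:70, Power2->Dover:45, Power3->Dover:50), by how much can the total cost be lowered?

450

Current plan cost = 35·12 + 10·4 + 70·3 + 45·5 + 50·10 = 1395.
Optimal plan:
  Power1–Joplin: 10 × 4 = 40
  Power1–Gary: 55 × 3 = 165
  Power1–Dover: 50 × 5 = 250
  Power2–Dover: 45 × 5 = 225
  Power3–Hilo: 35 × 5 = 175
  Power3–Gary: 15 × 6 = 90
Optimal cost = 945.
Saving = 1395 − 945 = 450.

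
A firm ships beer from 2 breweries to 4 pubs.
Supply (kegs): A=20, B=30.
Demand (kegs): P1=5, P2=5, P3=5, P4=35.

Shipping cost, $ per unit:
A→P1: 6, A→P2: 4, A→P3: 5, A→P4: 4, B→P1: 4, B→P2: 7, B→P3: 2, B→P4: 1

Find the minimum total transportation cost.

Optimal allocation:
  A→P1: 5 × $6 = $30
  A→P2: 5 × $4 = $20
  A→P3: 5 × $5 = $25
  A→P4: 5 × $4 = $20
  B→P4: 30 × $1 = $30
Total = 30 + 20 + 25 + 20 + 30 = $125.

125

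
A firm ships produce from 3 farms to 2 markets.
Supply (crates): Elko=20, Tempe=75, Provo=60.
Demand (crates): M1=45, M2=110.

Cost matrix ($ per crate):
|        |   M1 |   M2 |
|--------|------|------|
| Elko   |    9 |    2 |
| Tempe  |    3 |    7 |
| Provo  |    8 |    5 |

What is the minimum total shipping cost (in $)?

685

Optimal allocation:
  Elko→M2: 20 crates
  Tempe→M1: 45 crates
  Tempe→M2: 30 crates
  Provo→M2: 60 crates
Total cost = $685.
(Supply check: Elko ships 20; Tempe ships 75; Provo ships 60.)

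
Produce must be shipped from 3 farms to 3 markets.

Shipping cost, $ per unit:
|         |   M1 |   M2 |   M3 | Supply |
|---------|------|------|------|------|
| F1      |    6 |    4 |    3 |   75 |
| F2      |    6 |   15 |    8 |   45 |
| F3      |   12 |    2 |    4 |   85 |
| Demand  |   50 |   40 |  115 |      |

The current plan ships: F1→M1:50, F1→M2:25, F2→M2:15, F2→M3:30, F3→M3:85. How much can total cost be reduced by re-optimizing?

Current plan cost = 50·6 + 25·4 + 15·15 + 30·8 + 85·4 = $1205.
Optimal plan:
  F1 to M1: 5 × $6 = $30
  F1 to M3: 70 × $3 = $210
  F2 to M1: 45 × $6 = $270
  F3 to M2: 40 × $2 = $80
  F3 to M3: 45 × $4 = $180
Optimal cost = $770.
Saving = 1205 − 770 = $435.

435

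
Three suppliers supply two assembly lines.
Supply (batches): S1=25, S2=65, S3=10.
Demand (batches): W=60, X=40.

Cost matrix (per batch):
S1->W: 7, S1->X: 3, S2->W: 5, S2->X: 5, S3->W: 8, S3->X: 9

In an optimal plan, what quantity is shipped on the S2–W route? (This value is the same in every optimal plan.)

Solving gives:
  S1 to X: 25 × 3 = 75
  S2 to W: 50 × 5 = 250
  S2 to X: 15 × 5 = 75
  S3 to W: 10 × 8 = 80
Total cost = 480.
So S2→W carries 50 batches.

50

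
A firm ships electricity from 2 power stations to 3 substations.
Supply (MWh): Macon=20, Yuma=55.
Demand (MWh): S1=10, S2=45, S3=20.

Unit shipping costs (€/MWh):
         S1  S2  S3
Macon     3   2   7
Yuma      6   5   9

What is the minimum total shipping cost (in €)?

405

One minimum-cost allocation:
  Macon->S2: 20 × €2 = €40
  Yuma->S1: 10 × €6 = €60
  Yuma->S2: 25 × €5 = €125
  Yuma->S3: 20 × €9 = €180
Total = 40 + 60 + 125 + 180 = €405.
(Supply check: Macon ships 20; Yuma ships 55.)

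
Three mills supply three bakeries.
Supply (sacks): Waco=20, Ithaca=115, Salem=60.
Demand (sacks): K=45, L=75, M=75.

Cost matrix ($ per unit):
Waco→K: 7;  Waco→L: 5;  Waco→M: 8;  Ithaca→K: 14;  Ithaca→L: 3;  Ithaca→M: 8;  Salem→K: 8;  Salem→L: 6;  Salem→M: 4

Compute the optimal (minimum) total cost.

One minimum-cost allocation:
  Waco->K: 20 × $7 = $140
  Ithaca->L: 75 × $3 = $225
  Ithaca->M: 40 × $8 = $320
  Salem->K: 25 × $8 = $200
  Salem->M: 35 × $4 = $140
Total = 140 + 225 + 320 + 200 + 140 = $1025.
(Supply check: Waco ships 20; Ithaca ships 115; Salem ships 60.)

1025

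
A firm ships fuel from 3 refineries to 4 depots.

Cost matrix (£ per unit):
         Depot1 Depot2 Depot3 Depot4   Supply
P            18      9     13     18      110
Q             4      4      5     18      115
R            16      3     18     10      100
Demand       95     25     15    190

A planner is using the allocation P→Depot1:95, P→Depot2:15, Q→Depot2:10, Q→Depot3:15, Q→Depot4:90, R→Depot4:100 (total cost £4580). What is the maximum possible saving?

1305

Current plan cost = 95·18 + 15·9 + 10·4 + 15·5 + 90·18 + 100·10 = £4580.
Optimal plan:
  P→Depot2: 20 × £9 = £180
  P→Depot4: 90 × £18 = £1620
  Q→Depot1: 95 × £4 = £380
  Q→Depot2: 5 × £4 = £20
  Q→Depot3: 15 × £5 = £75
  R→Depot4: 100 × £10 = £1000
Optimal cost = £3275.
Saving = 4580 − 3275 = £1305.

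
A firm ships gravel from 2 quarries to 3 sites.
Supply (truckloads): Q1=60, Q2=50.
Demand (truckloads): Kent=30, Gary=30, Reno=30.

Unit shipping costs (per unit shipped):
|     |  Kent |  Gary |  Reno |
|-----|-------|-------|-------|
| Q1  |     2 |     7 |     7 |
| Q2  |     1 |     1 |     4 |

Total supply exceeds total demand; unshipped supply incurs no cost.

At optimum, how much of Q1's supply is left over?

Minimum-cost shipments:
  Q1→Kent: 30 × 2 = 60
  Q1→Reno: 10 × 7 = 70
  Q2→Gary: 30 × 1 = 30
  Q2→Reno: 20 × 4 = 80
Total cost = 240.
Q1 ships 40 of its 60, leaving 20.

20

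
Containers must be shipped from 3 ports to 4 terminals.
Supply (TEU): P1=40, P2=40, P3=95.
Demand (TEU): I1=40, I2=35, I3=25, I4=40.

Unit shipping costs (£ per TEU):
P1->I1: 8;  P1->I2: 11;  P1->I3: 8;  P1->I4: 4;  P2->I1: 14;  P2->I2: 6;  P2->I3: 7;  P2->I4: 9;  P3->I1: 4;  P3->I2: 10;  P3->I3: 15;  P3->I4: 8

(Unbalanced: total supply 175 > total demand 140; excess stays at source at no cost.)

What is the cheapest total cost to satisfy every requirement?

785

An optimal shipping plan:
  P1–I4: 40 × £4 = £160
  P2–I2: 15 × £6 = £90
  P2–I3: 25 × £7 = £175
  P3–I1: 40 × £4 = £160
  P3–I2: 20 × £10 = £200
Total = 160 + 90 + 175 + 160 + 200 = £785.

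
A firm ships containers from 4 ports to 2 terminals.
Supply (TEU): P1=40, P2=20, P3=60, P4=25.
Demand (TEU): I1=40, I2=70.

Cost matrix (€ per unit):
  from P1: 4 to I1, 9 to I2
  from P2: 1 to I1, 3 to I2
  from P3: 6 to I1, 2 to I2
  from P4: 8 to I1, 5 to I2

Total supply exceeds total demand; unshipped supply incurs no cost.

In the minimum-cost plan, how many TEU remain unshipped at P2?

An optimal plan:
  P1 to I1: 20 × €4 = €80
  P2 to I1: 20 × €1 = €20
  P3 to I2: 60 × €2 = €120
  P4 to I2: 10 × €5 = €50
Total cost = €270.
P2 ships 20 of its 20, leaving 0.

0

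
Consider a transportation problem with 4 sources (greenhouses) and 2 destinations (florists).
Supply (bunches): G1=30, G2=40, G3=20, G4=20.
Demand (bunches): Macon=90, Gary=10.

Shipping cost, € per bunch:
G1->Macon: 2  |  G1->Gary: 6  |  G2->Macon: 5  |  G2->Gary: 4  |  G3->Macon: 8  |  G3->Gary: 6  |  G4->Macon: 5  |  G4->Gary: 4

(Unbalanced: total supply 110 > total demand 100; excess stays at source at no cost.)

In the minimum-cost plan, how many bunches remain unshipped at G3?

10

An optimal plan:
  G1–Macon: 30 × €2 = €60
  G2–Macon: 40 × €5 = €200
  G3–Gary: 10 × €6 = €60
  G4–Macon: 20 × €5 = €100
Total cost = €420.
G3 ships 10 of its 20, leaving 10.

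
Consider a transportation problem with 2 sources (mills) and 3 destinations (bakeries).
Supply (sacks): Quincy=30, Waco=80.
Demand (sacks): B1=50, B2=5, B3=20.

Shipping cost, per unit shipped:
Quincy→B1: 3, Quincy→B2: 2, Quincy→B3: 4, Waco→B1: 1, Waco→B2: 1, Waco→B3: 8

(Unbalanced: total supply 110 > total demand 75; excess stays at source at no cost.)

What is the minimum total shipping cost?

135

One minimum-cost allocation:
  Quincy->B3: 20 × 4 = 80
  Waco->B1: 50 × 1 = 50
  Waco->B2: 5 × 1 = 5
Total = 80 + 50 + 5 = 135.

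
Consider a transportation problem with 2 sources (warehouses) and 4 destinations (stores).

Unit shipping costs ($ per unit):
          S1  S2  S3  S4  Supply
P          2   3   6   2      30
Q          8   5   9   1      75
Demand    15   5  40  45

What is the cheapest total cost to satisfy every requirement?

One minimum-cost allocation:
  P to S1: 15 × $2 = $30
  P to S3: 15 × $6 = $90
  Q to S2: 5 × $5 = $25
  Q to S3: 25 × $9 = $225
  Q to S4: 45 × $1 = $45
Total = 30 + 90 + 25 + 225 + 45 = $415.

415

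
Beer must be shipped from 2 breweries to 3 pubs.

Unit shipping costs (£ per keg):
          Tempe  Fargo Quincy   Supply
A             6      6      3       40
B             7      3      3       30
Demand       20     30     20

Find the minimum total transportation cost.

270

A cheapest plan:
  A to Tempe: 20 kegs
  A to Quincy: 20 kegs
  B to Fargo: 30 kegs
Total cost = £270.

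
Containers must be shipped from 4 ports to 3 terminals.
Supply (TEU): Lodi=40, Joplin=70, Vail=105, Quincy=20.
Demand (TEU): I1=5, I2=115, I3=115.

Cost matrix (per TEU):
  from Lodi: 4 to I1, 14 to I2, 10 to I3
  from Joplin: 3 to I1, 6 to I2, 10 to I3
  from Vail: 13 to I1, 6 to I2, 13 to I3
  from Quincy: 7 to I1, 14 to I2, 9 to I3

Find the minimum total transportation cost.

1835

A cheapest plan:
  Lodi→I3: 40 TEU
  Joplin→I1: 5 TEU
  Joplin→I2: 10 TEU
  Joplin→I3: 55 TEU
  Vail→I2: 105 TEU
  Quincy→I3: 20 TEU
Total cost = 1835.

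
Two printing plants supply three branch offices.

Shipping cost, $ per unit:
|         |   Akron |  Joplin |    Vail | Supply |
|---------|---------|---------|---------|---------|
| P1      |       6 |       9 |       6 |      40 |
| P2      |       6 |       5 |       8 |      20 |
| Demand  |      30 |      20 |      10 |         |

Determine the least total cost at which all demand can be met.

An optimal shipping plan:
  P1–Akron: 30 × $6 = $180
  P1–Vail: 10 × $6 = $60
  P2–Joplin: 20 × $5 = $100
Total = 180 + 60 + 100 = $340.

340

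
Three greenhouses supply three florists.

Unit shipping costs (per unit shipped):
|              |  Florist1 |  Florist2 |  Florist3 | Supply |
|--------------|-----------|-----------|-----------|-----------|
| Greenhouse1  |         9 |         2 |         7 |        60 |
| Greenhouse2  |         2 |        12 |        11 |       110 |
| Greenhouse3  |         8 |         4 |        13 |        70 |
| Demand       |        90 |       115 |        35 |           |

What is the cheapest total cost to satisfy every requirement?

A cheapest plan:
  Greenhouse1→Florist2: 45 bunches
  Greenhouse1→Florist3: 15 bunches
  Greenhouse2→Florist1: 90 bunches
  Greenhouse2→Florist3: 20 bunches
  Greenhouse3→Florist2: 70 bunches
Total cost = 875.
(Supply check: Greenhouse1 ships 60; Greenhouse2 ships 110; Greenhouse3 ships 70.)

875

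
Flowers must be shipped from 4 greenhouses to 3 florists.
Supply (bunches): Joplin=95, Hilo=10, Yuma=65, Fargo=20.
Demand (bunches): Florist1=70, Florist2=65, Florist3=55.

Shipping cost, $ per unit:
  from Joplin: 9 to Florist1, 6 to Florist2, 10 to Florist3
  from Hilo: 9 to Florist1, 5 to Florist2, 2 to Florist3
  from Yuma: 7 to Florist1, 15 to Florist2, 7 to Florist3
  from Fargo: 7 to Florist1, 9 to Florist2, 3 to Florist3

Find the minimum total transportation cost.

An optimal shipping plan:
  Joplin->Florist1: 30 × $9 = $270
  Joplin->Florist2: 65 × $6 = $390
  Hilo->Florist3: 10 × $2 = $20
  Yuma->Florist1: 40 × $7 = $280
  Yuma->Florist3: 25 × $7 = $175
  Fargo->Florist3: 20 × $3 = $60
Total = 270 + 390 + 20 + 280 + 175 + 60 = $1195.

1195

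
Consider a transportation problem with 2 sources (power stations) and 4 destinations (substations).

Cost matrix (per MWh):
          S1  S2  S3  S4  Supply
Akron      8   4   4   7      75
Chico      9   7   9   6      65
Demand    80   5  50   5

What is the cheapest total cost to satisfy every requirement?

A cheapest plan:
  Akron→S1: 20 × 8 = 160
  Akron→S2: 5 × 4 = 20
  Akron→S3: 50 × 4 = 200
  Chico→S1: 60 × 9 = 540
  Chico→S4: 5 × 6 = 30
Total = 160 + 20 + 200 + 540 + 30 = 950.
(Supply check: Akron ships 75; Chico ships 65.)

950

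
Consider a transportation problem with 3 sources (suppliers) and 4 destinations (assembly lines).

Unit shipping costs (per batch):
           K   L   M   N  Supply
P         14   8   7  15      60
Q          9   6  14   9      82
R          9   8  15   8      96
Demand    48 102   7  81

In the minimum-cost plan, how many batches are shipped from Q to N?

0

The minimum-cost plan:
  P to L: 53 × 8 = 424
  P to M: 7 × 7 = 49
  Q to K: 33 × 9 = 297
  Q to L: 49 × 6 = 294
  R to K: 15 × 9 = 135
  R to N: 81 × 8 = 648
Total cost = 1847.
The route Q→N is not used.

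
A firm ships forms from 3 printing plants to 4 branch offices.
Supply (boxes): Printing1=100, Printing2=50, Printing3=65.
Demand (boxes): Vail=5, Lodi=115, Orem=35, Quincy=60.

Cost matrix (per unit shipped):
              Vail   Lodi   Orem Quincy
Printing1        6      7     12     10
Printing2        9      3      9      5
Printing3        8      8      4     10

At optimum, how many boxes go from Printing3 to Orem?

35

Solving gives:
  Printing1->Vail: 5 × 6 = 30
  Printing1->Lodi: 95 × 7 = 665
  Printing2->Lodi: 20 × 3 = 60
  Printing2->Quincy: 30 × 5 = 150
  Printing3->Orem: 35 × 4 = 140
  Printing3->Quincy: 30 × 10 = 300
Total cost = 1345.
So Printing3→Orem carries 35 boxes.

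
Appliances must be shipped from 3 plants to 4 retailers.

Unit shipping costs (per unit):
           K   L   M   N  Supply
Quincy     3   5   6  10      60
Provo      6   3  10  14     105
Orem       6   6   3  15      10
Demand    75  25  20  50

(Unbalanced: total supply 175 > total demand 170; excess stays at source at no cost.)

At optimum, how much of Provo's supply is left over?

5

An optimal plan:
  Quincy→M: 10 × 6 = 60
  Quincy→N: 50 × 10 = 500
  Provo→K: 75 × 6 = 450
  Provo→L: 25 × 3 = 75
  Orem→M: 10 × 3 = 30
Total cost = 1115.
Provo ships 100 of its 105, leaving 5.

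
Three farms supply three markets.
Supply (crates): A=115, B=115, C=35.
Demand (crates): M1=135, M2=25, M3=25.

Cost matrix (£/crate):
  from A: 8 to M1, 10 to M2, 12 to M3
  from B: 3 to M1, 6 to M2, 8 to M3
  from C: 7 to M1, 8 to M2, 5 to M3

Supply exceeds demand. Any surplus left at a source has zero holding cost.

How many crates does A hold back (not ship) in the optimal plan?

80

An optimal plan:
  A–M1: 20 × £8 = £160
  A–M2: 15 × £10 = £150
  B–M1: 115 × £3 = £345
  C–M2: 10 × £8 = £80
  C–M3: 25 × £5 = £125
Total cost = £860.
A ships 35 of its 115, leaving 80.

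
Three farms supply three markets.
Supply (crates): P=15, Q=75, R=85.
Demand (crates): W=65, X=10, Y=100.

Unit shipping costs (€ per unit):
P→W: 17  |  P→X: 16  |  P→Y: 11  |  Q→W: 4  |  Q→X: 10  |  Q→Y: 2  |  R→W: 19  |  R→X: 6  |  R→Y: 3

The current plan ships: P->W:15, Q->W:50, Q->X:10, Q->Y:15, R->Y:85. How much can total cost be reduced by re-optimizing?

Current plan cost = 15·17 + 50·4 + 10·10 + 15·2 + 85·3 = €840.
Optimal plan:
  P–Y: 15 × €11 = €165
  Q–W: 65 × €4 = €260
  Q–Y: 10 × €2 = €20
  R–X: 10 × €6 = €60
  R–Y: 75 × €3 = €225
Optimal cost = €730.
Saving = 840 − 730 = €110.

110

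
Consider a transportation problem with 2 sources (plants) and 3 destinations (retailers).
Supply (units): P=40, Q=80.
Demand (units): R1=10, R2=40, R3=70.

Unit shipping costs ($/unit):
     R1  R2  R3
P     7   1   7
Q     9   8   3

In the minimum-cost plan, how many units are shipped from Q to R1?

10

Solving gives:
  P→R2: 40 × $1 = $40
  Q→R1: 10 × $9 = $90
  Q→R3: 70 × $3 = $210
Total cost = $340.
So Q→R1 carries 10 units.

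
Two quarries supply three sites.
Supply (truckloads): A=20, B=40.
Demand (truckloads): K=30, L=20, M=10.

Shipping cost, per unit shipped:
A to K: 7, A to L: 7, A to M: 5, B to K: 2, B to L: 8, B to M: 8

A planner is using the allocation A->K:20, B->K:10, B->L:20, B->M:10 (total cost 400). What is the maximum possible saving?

Current plan cost = 20·7 + 10·2 + 20·8 + 10·8 = 400.
Optimal plan:
  A–L: 10 × 7 = 70
  A–M: 10 × 5 = 50
  B–K: 30 × 2 = 60
  B–L: 10 × 8 = 80
Optimal cost = 260.
Saving = 400 − 260 = 140.

140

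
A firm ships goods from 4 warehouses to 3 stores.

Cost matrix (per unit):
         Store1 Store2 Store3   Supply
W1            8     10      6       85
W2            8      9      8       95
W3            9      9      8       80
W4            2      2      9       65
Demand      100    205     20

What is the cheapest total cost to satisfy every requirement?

2310

An optimal shipping plan:
  W1→Store1: 65 units
  W1→Store3: 20 units
  W2→Store1: 35 units
  W2→Store2: 60 units
  W3→Store2: 80 units
  W4→Store2: 65 units
Total cost = 2310.
(Supply check: W1 ships 85; W2 ships 95; W3 ships 80; W4 ships 65.)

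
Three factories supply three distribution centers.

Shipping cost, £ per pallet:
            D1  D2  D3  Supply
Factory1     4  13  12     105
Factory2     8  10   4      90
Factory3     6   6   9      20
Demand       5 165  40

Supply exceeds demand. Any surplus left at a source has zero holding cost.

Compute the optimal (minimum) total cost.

Optimal allocation:
  Factory1 to D1: 5 pallets
  Factory1 to D2: 95 pallets
  Factory2 to D2: 50 pallets
  Factory2 to D3: 40 pallets
  Factory3 to D2: 20 pallets
Total cost = £2035.
(Supply check: Factory1 ships 100; Factory2 ships 90; Factory3 ships 20.)

2035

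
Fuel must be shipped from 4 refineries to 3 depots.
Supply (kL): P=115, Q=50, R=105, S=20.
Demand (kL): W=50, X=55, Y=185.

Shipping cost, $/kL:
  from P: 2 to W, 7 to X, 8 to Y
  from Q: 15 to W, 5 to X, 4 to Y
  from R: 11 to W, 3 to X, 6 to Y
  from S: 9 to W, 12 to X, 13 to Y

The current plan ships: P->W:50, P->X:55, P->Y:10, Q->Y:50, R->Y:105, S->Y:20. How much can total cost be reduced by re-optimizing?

Current plan cost = 50·2 + 55·7 + 10·8 + 50·4 + 105·6 + 20·13 = $1655.
Optimal plan:
  P–W: 50 × $2 = $100
  P–Y: 65 × $8 = $520
  Q–Y: 50 × $4 = $200
  R–X: 55 × $3 = $165
  R–Y: 50 × $6 = $300
  S–Y: 20 × $13 = $260
Optimal cost = $1545.
Saving = 1655 − 1545 = $110.

110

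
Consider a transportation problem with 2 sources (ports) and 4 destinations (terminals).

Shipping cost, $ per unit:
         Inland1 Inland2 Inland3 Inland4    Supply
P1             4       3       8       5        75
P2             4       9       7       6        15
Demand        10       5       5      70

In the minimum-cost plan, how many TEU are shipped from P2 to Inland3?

Optimal shipments:
  P1–Inland2: 5 TEU
  P1–Inland4: 70 TEU
  P2–Inland1: 10 TEU
  P2–Inland3: 5 TEU
Total cost = $440.
So P2→Inland3 carries 5 TEU.

5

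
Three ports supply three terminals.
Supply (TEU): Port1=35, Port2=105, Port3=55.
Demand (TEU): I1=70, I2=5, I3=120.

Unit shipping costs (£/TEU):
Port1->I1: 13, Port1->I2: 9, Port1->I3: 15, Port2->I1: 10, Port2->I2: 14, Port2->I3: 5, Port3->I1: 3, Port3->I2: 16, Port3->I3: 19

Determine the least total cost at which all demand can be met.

1155

An optimal shipping plan:
  Port1–I1: 15 × £13 = £195
  Port1–I2: 5 × £9 = £45
  Port1–I3: 15 × £15 = £225
  Port2–I3: 105 × £5 = £525
  Port3–I1: 55 × £3 = £165
Total = 195 + 45 + 225 + 525 + 165 = £1155.
(Supply check: Port1 ships 35; Port2 ships 105; Port3 ships 55.)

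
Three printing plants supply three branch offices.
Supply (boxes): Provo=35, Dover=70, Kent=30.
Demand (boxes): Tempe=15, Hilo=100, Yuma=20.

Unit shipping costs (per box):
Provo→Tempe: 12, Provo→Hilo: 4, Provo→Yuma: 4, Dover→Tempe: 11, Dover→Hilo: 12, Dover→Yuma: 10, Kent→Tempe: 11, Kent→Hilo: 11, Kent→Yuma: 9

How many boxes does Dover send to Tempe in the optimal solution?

Solving gives:
  Provo->Hilo: 35 × 4 = 140
  Dover->Tempe: 15 × 11 = 165
  Dover->Hilo: 35 × 12 = 420
  Dover->Yuma: 20 × 10 = 200
  Kent->Hilo: 30 × 11 = 330
Total cost = 1255.
So Dover→Tempe carries 15 boxes.

15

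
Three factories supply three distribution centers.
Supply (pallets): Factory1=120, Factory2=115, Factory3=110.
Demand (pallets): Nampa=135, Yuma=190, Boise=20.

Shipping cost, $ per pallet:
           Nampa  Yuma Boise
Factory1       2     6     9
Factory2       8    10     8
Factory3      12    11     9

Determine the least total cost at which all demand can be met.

2530

An optimal shipping plan:
  Factory1→Nampa: 120 × $2 = $240
  Factory2→Nampa: 15 × $8 = $120
  Factory2→Yuma: 80 × $10 = $800
  Factory2→Boise: 20 × $8 = $160
  Factory3→Yuma: 110 × $11 = $1210
Total = 240 + 120 + 800 + 160 + 1210 = $2530.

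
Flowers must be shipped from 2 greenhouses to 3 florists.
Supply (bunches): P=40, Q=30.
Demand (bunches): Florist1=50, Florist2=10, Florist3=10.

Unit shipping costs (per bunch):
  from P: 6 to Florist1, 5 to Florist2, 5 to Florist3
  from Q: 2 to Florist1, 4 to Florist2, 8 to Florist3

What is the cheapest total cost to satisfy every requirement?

An optimal shipping plan:
  P->Florist1: 20 bunches
  P->Florist2: 10 bunches
  P->Florist3: 10 bunches
  Q->Florist1: 30 bunches
Total cost = 280.
(Supply check: P ships 40; Q ships 30.)

280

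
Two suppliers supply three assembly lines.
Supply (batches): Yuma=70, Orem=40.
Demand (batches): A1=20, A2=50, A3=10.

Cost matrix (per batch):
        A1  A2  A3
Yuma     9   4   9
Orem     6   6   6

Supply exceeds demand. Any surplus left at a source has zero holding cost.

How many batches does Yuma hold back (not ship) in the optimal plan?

An optimal plan:
  Yuma->A2: 50 × 4 = 200
  Orem->A1: 20 × 6 = 120
  Orem->A3: 10 × 6 = 60
Total cost = 380.
Yuma ships 50 of its 70, leaving 20.

20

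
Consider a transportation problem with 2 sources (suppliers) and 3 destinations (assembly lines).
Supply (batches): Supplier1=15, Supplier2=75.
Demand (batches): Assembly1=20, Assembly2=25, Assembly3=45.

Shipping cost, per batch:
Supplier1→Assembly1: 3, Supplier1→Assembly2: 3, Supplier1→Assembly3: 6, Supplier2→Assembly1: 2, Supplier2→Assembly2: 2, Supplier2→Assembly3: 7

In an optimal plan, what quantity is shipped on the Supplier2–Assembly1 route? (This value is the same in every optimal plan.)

20

Solving gives:
  Supplier1→Assembly3: 15 × 6 = 90
  Supplier2→Assembly1: 20 × 2 = 40
  Supplier2→Assembly2: 25 × 2 = 50
  Supplier2→Assembly3: 30 × 7 = 210
Total cost = 390.
So Supplier2→Assembly1 carries 20 batches.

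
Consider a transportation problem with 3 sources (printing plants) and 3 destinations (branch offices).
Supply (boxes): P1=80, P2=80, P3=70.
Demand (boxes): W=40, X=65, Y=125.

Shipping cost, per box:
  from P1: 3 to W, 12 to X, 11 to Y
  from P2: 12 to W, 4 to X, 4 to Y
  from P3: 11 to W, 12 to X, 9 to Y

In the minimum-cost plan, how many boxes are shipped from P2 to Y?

15

The minimum-cost plan:
  P1 to W: 40 boxes
  P1 to Y: 40 boxes
  P2 to X: 65 boxes
  P2 to Y: 15 boxes
  P3 to Y: 70 boxes
Total cost = 1510.
So P2→Y carries 15 boxes.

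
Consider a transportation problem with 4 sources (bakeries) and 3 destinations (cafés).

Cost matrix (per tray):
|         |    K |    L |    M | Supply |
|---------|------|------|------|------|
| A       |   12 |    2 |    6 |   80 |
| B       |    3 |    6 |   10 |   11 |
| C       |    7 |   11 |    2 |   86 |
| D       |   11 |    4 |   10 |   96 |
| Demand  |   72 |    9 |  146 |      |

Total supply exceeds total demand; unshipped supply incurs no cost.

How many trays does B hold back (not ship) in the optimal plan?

0

An optimal plan:
  A→L: 9 trays
  A→M: 71 trays
  B→K: 11 trays
  C→K: 11 trays
  C→M: 75 trays
  D→K: 50 trays
Total cost = 1254.
B ships 11 of its 11, leaving 0.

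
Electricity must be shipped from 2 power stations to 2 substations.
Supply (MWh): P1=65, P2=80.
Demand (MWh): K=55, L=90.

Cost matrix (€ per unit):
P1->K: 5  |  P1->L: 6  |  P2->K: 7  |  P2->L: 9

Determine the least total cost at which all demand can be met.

1000

An optimal shipping plan:
  P1→L: 65 MWh
  P2→K: 55 MWh
  P2→L: 25 MWh
Total cost = €1000.
(Supply check: P1 ships 65; P2 ships 80.)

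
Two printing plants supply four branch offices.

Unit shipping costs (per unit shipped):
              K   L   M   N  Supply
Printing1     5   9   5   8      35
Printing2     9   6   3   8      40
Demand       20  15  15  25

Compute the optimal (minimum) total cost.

Optimal allocation:
  Printing1->K: 20 × 5 = 100
  Printing1->N: 15 × 8 = 120
  Printing2->L: 15 × 6 = 90
  Printing2->M: 15 × 3 = 45
  Printing2->N: 10 × 8 = 80
Total = 100 + 120 + 90 + 45 + 80 = 435.

435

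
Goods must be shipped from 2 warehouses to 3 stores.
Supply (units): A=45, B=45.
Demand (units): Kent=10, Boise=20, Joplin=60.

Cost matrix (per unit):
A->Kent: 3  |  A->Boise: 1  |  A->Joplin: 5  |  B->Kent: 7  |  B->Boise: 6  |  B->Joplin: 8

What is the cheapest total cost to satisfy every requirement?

485

One minimum-cost allocation:
  A->Kent: 10 units
  A->Boise: 20 units
  A->Joplin: 15 units
  B->Joplin: 45 units
Total cost = 485.
(Supply check: A ships 45; B ships 45.)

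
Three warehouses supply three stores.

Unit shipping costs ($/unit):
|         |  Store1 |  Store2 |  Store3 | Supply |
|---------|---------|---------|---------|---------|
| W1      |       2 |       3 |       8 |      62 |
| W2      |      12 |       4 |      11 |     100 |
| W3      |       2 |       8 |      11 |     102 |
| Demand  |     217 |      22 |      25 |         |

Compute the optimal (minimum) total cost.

1327

An optimal shipping plan:
  W1–Store1: 62 × $2 = $124
  W2–Store1: 53 × $12 = $636
  W2–Store2: 22 × $4 = $88
  W2–Store3: 25 × $11 = $275
  W3–Store1: 102 × $2 = $204
Total = 124 + 636 + 88 + 275 + 204 = $1327.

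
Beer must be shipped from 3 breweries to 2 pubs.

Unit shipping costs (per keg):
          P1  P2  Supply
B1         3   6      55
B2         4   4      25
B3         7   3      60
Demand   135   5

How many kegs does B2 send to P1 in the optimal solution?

Solving gives:
  B1–P1: 55 × 3 = 165
  B2–P1: 25 × 4 = 100
  B3–P1: 55 × 7 = 385
  B3–P2: 5 × 3 = 15
Total cost = 665.
So B2→P1 carries 25 kegs.

25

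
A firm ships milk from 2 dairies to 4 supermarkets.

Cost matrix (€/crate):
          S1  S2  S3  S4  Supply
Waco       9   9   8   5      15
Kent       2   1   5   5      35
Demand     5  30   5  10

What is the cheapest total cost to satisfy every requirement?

A cheapest plan:
  Waco to S3: 5 crates
  Waco to S4: 10 crates
  Kent to S1: 5 crates
  Kent to S2: 30 crates
Total cost = €130.
(Supply check: Waco ships 15; Kent ships 35.)

130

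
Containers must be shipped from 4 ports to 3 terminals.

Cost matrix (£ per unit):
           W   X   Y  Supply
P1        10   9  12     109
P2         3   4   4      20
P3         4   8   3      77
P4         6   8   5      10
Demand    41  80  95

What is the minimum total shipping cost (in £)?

A cheapest plan:
  P1->W: 29 × £10 = £290
  P1->X: 80 × £9 = £720
  P2->W: 12 × £3 = £36
  P2->Y: 8 × £4 = £32
  P3->Y: 77 × £3 = £231
  P4->Y: 10 × £5 = £50
Total = 290 + 720 + 36 + 32 + 231 + 50 = £1359.
(Supply check: P1 ships 109; P2 ships 20; P3 ships 77; P4 ships 10.)

1359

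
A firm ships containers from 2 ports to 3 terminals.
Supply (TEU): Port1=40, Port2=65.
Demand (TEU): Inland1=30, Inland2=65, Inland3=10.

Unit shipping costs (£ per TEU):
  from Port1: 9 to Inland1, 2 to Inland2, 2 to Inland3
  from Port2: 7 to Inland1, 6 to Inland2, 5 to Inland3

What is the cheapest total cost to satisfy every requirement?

490

Optimal allocation:
  Port1→Inland2: 40 TEU
  Port2→Inland1: 30 TEU
  Port2→Inland2: 25 TEU
  Port2→Inland3: 10 TEU
Total cost = £490.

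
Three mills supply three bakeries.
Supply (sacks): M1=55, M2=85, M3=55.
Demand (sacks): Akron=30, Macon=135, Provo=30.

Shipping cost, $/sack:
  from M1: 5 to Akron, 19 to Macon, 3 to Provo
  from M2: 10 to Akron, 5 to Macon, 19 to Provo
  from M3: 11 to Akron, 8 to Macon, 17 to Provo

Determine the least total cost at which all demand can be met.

1095

Optimal allocation:
  M1–Akron: 25 sacks
  M1–Provo: 30 sacks
  M2–Macon: 85 sacks
  M3–Akron: 5 sacks
  M3–Macon: 50 sacks
Total cost = $1095.
(Supply check: M1 ships 55; M2 ships 85; M3 ships 55.)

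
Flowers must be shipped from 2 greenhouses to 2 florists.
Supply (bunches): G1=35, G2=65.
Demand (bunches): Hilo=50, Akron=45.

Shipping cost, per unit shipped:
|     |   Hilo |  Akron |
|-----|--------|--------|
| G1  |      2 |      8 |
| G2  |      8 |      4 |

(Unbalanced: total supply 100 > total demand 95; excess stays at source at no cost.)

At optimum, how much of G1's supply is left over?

An optimal plan:
  G1–Hilo: 35 × 2 = 70
  G2–Hilo: 15 × 8 = 120
  G2–Akron: 45 × 4 = 180
Total cost = 370.
G1 ships 35 of its 35, leaving 0.

0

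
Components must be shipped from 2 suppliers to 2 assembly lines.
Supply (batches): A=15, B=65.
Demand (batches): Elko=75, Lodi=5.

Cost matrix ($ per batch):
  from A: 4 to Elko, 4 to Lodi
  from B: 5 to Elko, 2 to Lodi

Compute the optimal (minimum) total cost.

One minimum-cost allocation:
  A–Elko: 15 × $4 = $60
  B–Elko: 60 × $5 = $300
  B–Lodi: 5 × $2 = $10
Total = 60 + 300 + 10 = $370.

370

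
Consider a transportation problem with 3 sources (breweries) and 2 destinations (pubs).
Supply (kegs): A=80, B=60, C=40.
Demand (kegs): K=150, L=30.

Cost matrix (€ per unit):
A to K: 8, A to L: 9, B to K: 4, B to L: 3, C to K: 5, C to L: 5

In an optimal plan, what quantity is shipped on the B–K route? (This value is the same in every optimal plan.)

30

Optimal shipments:
  A->K: 80 × €8 = €640
  B->K: 30 × €4 = €120
  B->L: 30 × €3 = €90
  C->K: 40 × €5 = €200
Total cost = €1050.
So B→K carries 30 kegs.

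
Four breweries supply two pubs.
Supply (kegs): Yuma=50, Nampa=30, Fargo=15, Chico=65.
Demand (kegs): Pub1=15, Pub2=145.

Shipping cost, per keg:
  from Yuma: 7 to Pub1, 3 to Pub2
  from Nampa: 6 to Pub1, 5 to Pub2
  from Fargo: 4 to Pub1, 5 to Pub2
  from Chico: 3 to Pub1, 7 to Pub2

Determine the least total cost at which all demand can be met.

One minimum-cost allocation:
  Yuma–Pub2: 50 × 3 = 150
  Nampa–Pub2: 30 × 5 = 150
  Fargo–Pub2: 15 × 5 = 75
  Chico–Pub1: 15 × 3 = 45
  Chico–Pub2: 50 × 7 = 350
Total = 150 + 150 + 75 + 45 + 350 = 770.
(Supply check: Yuma ships 50; Nampa ships 30; Fargo ships 15; Chico ships 65.)

770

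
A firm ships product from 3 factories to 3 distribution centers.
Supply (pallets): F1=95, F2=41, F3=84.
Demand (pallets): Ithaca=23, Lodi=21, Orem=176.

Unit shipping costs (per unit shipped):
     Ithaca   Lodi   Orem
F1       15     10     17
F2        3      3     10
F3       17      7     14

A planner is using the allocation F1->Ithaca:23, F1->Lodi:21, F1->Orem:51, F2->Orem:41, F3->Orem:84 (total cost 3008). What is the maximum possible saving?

Current plan cost = 23·15 + 21·10 + 51·17 + 41·10 + 84·14 = 3008.
Optimal plan:
  F1 to Orem: 95 pallets
  F2 to Ithaca: 23 pallets
  F2 to Orem: 18 pallets
  F3 to Lodi: 21 pallets
  F3 to Orem: 63 pallets
Optimal cost = 2893.
Saving = 3008 − 2893 = 115.

115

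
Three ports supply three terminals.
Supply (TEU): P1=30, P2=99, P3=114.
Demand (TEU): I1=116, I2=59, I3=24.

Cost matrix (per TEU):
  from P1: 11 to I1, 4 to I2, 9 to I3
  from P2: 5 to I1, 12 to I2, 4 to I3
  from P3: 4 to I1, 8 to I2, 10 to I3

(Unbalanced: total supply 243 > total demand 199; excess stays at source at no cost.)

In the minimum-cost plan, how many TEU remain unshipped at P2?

44

Minimum-cost shipments:
  P1→I2: 30 TEU
  P2→I1: 31 TEU
  P2→I3: 24 TEU
  P3→I1: 85 TEU
  P3→I2: 29 TEU
Total cost = 943.
P2 ships 55 of its 99, leaving 44.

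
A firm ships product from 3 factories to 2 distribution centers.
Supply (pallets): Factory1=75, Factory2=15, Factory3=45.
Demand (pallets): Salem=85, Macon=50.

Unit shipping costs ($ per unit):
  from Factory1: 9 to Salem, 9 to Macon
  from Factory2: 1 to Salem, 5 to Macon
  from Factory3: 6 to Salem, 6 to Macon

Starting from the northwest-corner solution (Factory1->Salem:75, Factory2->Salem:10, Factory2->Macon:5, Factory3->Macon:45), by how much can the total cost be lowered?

20

Current plan cost = 75·9 + 10·1 + 5·5 + 45·6 = $980.
Optimal plan:
  Factory1→Salem: 25 × $9 = $225
  Factory1→Macon: 50 × $9 = $450
  Factory2→Salem: 15 × $1 = $15
  Factory3→Salem: 45 × $6 = $270
Optimal cost = $960.
Saving = 980 − 960 = $20.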